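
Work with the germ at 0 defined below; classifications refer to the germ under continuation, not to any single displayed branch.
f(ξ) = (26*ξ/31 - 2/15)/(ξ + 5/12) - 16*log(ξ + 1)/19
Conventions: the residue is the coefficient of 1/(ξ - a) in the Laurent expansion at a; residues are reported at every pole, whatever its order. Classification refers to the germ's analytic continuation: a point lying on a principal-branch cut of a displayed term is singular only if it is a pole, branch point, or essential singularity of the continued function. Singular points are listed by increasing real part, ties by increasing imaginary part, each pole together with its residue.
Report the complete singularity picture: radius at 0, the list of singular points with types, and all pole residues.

Radius of convergence at 0: 5/12.
At -1: a logarithmic branch point.
At -5/12: a pole of order 1; residue -449/930.

Denominator factor (ξ + 5/12): pole of order 1 at -5/12, modulus 5/12.
Branch term (-16/19)*log(1 - ξ/(-1)): its argument vanishes at ξ = -1, a logarithmic branch point, modulus 1.
The radius of convergence is the smallest modulus among the singular points: 5/12.
The branch term is analytic at -5/12 and contributes nothing to the residue; only the rational part matters.
At the order-1 pole -5/12 set g(ξ) = (ξ - (-5/12))*(rational part) = 26*ξ/31 - 2/15.
Simple pole: residue = g(a) at a = -5/12, which is -449/930.
List the singular points by increasing real part (a conjugate pair: the negative imaginary part first).


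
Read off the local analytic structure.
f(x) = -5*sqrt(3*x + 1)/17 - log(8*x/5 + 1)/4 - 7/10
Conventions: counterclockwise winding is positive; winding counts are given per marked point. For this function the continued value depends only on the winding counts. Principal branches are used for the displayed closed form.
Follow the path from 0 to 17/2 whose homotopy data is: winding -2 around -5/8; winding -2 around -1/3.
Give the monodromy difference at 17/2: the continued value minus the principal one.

Continued minus principal equals pi*i.

The rational part is single-valued and drops out of the difference; each branch term changes only by its own monodromy.
(-5/17)*sqrt(1 - x/(-1/3)): winding -2 is even, the square root returns to the same sheet, contribution 0.
(-1/4)*log(1 - x/(-5/8)): each positive loop around -5/8 adds 2*pi*i to the log, so winding -2 contributes (-1/4)*(-2)*2*pi*i = pi*i.
Summing the contributions at x = 17/2 gives pi*i.


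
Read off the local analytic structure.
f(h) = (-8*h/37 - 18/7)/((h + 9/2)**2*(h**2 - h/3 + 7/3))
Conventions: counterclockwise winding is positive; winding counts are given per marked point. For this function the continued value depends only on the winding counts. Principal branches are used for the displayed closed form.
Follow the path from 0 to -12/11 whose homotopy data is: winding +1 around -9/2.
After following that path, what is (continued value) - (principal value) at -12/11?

The function is rational, hence single-valued: continuing it around any pole returns the same value, so the difference is 0.

Continued minus principal equals 0.


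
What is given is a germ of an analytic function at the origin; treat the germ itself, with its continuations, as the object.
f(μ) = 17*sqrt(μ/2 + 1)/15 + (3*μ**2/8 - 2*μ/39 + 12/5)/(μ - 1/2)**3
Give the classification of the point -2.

The term (17/15)*sqrt(1 - μ/(-2)) has argument 1 - -2/(-2) = 0 at -2: a square-root (algebraic, two-sheeted) branch point; the remaining terms are analytic or single-valued there.

The point is an algebraic (square-root) branch point.


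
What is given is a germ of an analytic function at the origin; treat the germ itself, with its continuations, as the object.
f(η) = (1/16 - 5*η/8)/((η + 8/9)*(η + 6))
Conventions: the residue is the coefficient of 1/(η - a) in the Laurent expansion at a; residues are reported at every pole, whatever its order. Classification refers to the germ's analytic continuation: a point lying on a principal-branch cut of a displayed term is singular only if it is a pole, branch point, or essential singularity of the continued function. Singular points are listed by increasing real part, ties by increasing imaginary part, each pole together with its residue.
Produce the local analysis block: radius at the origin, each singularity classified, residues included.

Denominator factor (η + 8/9): pole of order 1 at -8/9, modulus 8/9.
Denominator factor (η + 6): pole of order 1 at -6, modulus 6.
The radius of convergence is the smallest modulus among the singular points: 8/9.
At the order-1 pole -6 set g(η) = (η - (-6))*f(η) = (1/16 - 5*η/8)/(η + 8/9).
Simple pole: residue = g(a) at a = -6, which is -549/736.
At the order-1 pole -8/9 set g(η) = (η - (-8/9))*f(η) = (1/16 - 5*η/8)/(η + 6).
Simple pole: residue = g(a) at a = -8/9, which is 89/736.
List the singular points by increasing real part (a conjugate pair: the negative imaginary part first).

Radius of convergence at 0: 8/9.
At -6: a pole of order 1; residue -549/736.
At -8/9: a pole of order 1; residue 89/736.


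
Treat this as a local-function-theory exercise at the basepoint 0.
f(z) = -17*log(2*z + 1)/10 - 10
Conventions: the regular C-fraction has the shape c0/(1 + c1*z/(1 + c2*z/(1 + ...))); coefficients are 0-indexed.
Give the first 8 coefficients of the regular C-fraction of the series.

The regular C-fraction coefficients are [-10, -17/50, 67/50, 50/201, 151/201, 268/755, 487/755, 1359/3409].

Taylor coefficients (expand at 0): a_0 = -10, a_1 = -17/5, a_2 = 17/5, a_3 = -68/15, a_4 = 34/5, a_5 = -272/25, a_6 = 272/15, a_7 = -1088/35.
c0 = a_0 = -10. Peel one level at a time: if S = 1 + c*z/S' with S'(0) = 1, then c is the z-coefficient of S and S' = c*z/(S - 1).
S_1 = c0/f = 1 + (-17/50)*z + (1139/2500)*z^2 + ...; c1 = -17/50.
S_2 = c1*z/(S_1 - 1) = 1 + (67/50)*z + (-1/3)*z^2 + ...; c2 = 67/50.
S_3 = c2*z/(S_2 - 1) = 1 + (50/201)*z + (-7550/40401)*z^2 + ...; c3 = 50/201.
S_4 = c3*z/(S_3 - 1) = 1 + (151/201)*z + (-4/15)*z^2 + ...; c4 = 151/201.
S_5 = c4*z/(S_4 - 1) = 1 + (268/755)*z + (-130516/570025)*z^2 + ...; c5 = 268/755.
S_6 = c5*z/(S_5 - 1) = 1 + (487/755)*z + (-9/35)*z^2 + ...; c6 = 487/755.
S_7 = c6*z/(S_6 - 1) = 1 + (1359/3409)*z + ...; c7 = 1359/3409.


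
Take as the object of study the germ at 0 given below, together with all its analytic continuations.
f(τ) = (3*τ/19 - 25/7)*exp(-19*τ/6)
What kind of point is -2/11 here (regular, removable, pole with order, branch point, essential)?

There is no denominator, hence no pole anywhere.
The factor exp(-19*τ/6) is entire.
So the germ continues analytically to -2/11.

The point is a regular point.


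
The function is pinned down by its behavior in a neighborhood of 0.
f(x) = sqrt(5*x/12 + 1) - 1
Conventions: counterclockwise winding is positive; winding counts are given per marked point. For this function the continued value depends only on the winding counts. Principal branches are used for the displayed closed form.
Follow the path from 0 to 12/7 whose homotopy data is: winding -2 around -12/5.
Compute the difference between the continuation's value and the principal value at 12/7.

The rational part is single-valued and drops out of the difference; each branch term changes only by its own monodromy.
(1)*sqrt(1 - x/(-12/5)): winding -2 is even, the square root returns to the same sheet, contribution 0.
Summing the contributions at x = 12/7 gives 0.

Continued minus principal equals 0.


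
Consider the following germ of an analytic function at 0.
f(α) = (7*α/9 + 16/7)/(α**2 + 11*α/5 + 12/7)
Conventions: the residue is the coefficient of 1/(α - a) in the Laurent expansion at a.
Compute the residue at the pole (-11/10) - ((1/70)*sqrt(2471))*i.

The factor α**2 + 11*α/5 + 12/7 splits as (α - a)(α - a') with a = (-11/10) - ((1/70)*sqrt(2471))*i, a' = (-11/10) + ((1/70)*sqrt(2471))*i. At the order-1 pole a set g(α) = (α - a)*f(α) = [7*α/9 + 16/7] / (α - a').
Simple pole: residue = g(a) at a = (-11/10) - ((1/70)*sqrt(2471))*i, which is (7/18) + ((901/44478)*sqrt(2471))*i.

The residue is (7/18) + ((901/44478)*sqrt(2471))*i.


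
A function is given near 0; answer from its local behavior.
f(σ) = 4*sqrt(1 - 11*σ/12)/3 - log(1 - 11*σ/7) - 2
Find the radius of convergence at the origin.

The radius of convergence is 7/11.

Branch term (4/3)*sqrt(1 - σ/(12/11)): its argument vanishes at σ = 12/11, a square-root branch point, modulus 12/11.
Branch term (-1)*log(1 - σ/(7/11)): its argument vanishes at σ = 7/11, a logarithmic branch point, modulus 7/11.
The radius of convergence is the smallest modulus among the singular points: 7/11.


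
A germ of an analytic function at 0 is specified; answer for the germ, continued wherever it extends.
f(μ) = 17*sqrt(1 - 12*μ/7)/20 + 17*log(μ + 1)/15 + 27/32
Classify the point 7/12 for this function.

The term (17/20)*sqrt(1 - μ/(7/12)) has argument 1 - 7/12/(7/12) = 0 at 7/12: a square-root (algebraic, two-sheeted) branch point; the remaining terms are analytic or single-valued there.

The point is an algebraic (square-root) branch point.


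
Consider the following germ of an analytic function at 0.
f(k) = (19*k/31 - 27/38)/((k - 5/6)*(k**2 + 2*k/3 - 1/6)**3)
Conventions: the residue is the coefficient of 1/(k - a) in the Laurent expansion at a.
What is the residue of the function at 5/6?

At the order-1 pole 5/6 set g(k) = (k - (5/6))*f(k) = (19*k/31 - 27/38)/(k**2 + 2*k/3 - 1/6)**3.
Simple pole: residue = g(a) at a = 5/6, which is -203328/1294033.

The residue is -203328/1294033.


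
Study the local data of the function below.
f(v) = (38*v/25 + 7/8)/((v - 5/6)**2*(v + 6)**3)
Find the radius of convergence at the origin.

Denominator factor (v - 5/6)^2: pole of order 2 at 5/6, modulus 5/6.
Denominator factor (v + 6)^3: pole of order 3 at -6, modulus 6.
The radius of convergence is the smallest modulus among the singular points: 5/6.

The radius of convergence is 5/6.


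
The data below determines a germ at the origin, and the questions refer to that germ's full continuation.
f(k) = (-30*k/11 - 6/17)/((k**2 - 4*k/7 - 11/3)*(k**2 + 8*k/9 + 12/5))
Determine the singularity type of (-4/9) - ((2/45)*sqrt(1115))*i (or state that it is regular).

The denominator factor k**2 + 8*k/9 + 12/5 vanishes at (-4/9) - ((2/45)*sqrt(1115))*i and appears to the power 1; the numerator there equals (482/561) + ((4/33)*sqrt(1115))*i, nonzero, and no other factor vanishes.
Hence a pole whose order is the multiplicity, 1.

The point is a pole of order 1.


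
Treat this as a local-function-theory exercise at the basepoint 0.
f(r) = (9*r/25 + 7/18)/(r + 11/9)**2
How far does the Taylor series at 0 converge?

The radius of convergence is 11/9.

Denominator factor (r + 11/9)^2: pole of order 2 at -11/9, modulus 11/9.
The radius of convergence is the smallest modulus among the singular points: 11/9.


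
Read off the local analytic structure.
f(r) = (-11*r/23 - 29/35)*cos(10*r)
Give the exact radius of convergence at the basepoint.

The radius of convergence is infinite.

The factor cos(10*r) is entire and contributes no finite singular point.
The polynomial part has no poles.
No finite singular points: the Taylor series at 0 converges everywhere.


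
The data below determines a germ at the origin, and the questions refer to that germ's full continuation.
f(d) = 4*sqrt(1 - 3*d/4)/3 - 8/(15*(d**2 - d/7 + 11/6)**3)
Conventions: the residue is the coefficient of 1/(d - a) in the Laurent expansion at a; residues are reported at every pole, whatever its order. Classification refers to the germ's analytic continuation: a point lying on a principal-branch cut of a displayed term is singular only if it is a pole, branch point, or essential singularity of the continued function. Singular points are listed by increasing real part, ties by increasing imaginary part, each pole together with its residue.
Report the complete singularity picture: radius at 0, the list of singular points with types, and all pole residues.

Denominator factor (d**2 - d/7 + 11/6)^3: discriminant -1075/147, complex-conjugate roots (1/14) + ((5/42)*sqrt(129))*i and (1/14) - ((5/42)*sqrt(129))*i; poles of order 3, moduli (1/6)*sqrt(66) and (1/6)*sqrt(66).
Branch term (4/3)*sqrt(1 - d/(4/3)): its argument vanishes at d = 4/3, a square-root branch point, modulus 4/3.
The radius of convergence is the smallest modulus among the singular points: 4/3.
The branch term is analytic at (1/14) - ((5/42)*sqrt(129))*i and contributes nothing to the residue; only the rational part matters.
The factor d**2 - d/7 + 11/6 splits as (d - a)(d - a') with a = (1/14) - ((5/42)*sqrt(129))*i, a' = (1/14) + ((5/42)*sqrt(129))*i. At the order-3 pole a set g(d) = (d - a)^3*(rational part) = [-8/15] / (d - a')^3.
Order-3 pole: residue = g''(a)/2; g''((1/14) - ((5/42)*sqrt(129))*i) = -((4840416/1242296875)*sqrt(129))*i, so the residue is -((2420208/1242296875)*sqrt(129))*i.
The branch term is analytic at (1/14) + ((5/42)*sqrt(129))*i and contributes nothing to the residue; only the rational part matters.
The factor d**2 - d/7 + 11/6 splits as (d - a)(d - a') with a = (1/14) + ((5/42)*sqrt(129))*i, a' = (1/14) - ((5/42)*sqrt(129))*i. At the order-3 pole a set g(d) = (d - a)^3*(rational part) = [-8/15] / (d - a')^3.
Order-3 pole: residue = g''(a)/2; g''((1/14) + ((5/42)*sqrt(129))*i) = ((4840416/1242296875)*sqrt(129))*i, so the residue is ((2420208/1242296875)*sqrt(129))*i.
List the singular points by increasing real part (a conjugate pair: the negative imaginary part first).

Radius of convergence at 0: 4/3.
At (1/14) - ((5/42)*sqrt(129))*i: a pole of order 3; residue -((2420208/1242296875)*sqrt(129))*i.
At (1/14) + ((5/42)*sqrt(129))*i: a pole of order 3; residue ((2420208/1242296875)*sqrt(129))*i.
At 4/3: an algebraic (square-root) branch point.


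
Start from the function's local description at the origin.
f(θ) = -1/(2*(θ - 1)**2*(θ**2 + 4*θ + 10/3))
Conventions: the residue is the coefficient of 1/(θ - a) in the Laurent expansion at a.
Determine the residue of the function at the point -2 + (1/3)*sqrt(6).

The factor θ**2 + 4*θ + 10/3 splits as (θ - a)(θ - a') with a = -2 + (1/3)*sqrt(6), a' = -2 - (1/3)*sqrt(6). At the order-1 pole a set g(θ) = (θ - a)*f(θ) = [-1/(2*(θ - 1)**2)] / (θ - a').
Simple pole: residue = g(a) at a = -2 + (1/3)*sqrt(6), which is -27/1250 - (87/5000)*sqrt(6).

The residue is -27/1250 - (87/5000)*sqrt(6).


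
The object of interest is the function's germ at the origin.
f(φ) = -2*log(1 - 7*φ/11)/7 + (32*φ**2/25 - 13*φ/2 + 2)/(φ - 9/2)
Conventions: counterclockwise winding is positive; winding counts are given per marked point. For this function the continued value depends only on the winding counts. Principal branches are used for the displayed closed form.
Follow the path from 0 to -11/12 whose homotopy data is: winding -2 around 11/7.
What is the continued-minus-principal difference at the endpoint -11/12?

The rational part is single-valued and drops out of the difference; each branch term changes only by its own monodromy.
(-2/7)*log(1 - φ/(11/7)): each positive loop around 11/7 adds 2*pi*i to the log, so winding -2 contributes (-2/7)*(-2)*2*pi*i = (8/7)*pi*i.
Summing the contributions at φ = -11/12 gives (8/7)*pi*i.

Continued minus principal equals (8/7)*pi*i.


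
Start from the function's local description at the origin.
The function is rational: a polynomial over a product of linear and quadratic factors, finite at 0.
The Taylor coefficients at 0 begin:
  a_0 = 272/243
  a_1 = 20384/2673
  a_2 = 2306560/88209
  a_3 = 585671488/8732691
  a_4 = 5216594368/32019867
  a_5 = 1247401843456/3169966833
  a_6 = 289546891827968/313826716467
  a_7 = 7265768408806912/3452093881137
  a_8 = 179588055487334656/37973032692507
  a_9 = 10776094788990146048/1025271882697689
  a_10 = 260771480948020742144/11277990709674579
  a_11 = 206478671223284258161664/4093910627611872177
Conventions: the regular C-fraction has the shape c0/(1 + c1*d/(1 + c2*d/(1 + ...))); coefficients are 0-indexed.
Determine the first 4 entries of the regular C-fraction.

The regular C-fraction coefficients are [272/243, -1274/187, 1209254/357357, -33388477207/38129592501].

Taylor coefficients (read off): a_0 = 272/243, a_1 = 20384/2673, a_2 = 2306560/88209, a_3 = 585671488/8732691.
c0 = a_0 = 272/243. Peel one level at a time: if S = 1 + c*d/S' with S'(0) = 1, then c is the d-coefficient of S and S' = c*d/(S - 1).
S_1 = c0/f = 1 + (-1274/187)*d + (2418508/104907)*d^2 + ...; c1 = -1274/187.
S_2 = c1*d/(S_1 - 1) = 1 + (1209254/357357)*d + (3928056142/1325647323)*d^2 + ...; c2 = 1209254/357357.
S_3 = c2*d/(S_2 - 1) = 1 + (-33388477207/38129592501)*d + ...; c3 = -33388477207/38129592501.


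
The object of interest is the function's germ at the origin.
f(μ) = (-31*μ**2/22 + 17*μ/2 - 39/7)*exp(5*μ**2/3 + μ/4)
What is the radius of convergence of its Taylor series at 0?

The factor exp(5*μ**2/3 + μ/4) is entire and contributes no finite singular point.
The polynomial part has no poles.
No finite singular points: the Taylor series at 0 converges everywhere.

The radius of convergence is infinite.


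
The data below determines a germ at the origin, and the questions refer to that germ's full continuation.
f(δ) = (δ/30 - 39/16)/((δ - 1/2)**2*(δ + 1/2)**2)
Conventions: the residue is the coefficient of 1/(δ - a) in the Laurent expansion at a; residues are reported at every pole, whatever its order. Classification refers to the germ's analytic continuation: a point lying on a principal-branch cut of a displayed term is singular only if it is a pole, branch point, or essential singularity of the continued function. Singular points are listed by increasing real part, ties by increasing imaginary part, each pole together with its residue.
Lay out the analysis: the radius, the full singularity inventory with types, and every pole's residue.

Denominator factor (δ - 1/2)^2: pole of order 2 at 1/2, modulus 1/2.
Denominator factor (δ + 1/2)^2: pole of order 2 at -1/2, modulus 1/2.
The radius of convergence is the smallest modulus among the singular points: 1/2.
At the order-2 pole -1/2 set g(δ) = (δ - (-1/2))^2*f(δ) = (δ/30 - 39/16)/(δ - 1/2)**2.
Order-2 pole: residue = g'(a); g'(-1/2) = -39/8, so the residue is -39/8.
At the order-2 pole 1/2 set g(δ) = (δ - (1/2))^2*f(δ) = (δ/30 - 39/16)/(δ + 1/2)**2.
Order-2 pole: residue = g'(a); g'(1/2) = 39/8, so the residue is 39/8.
List the singular points by increasing real part (a conjugate pair: the negative imaginary part first).

Radius of convergence at 0: 1/2.
At -1/2: a pole of order 2; residue -39/8.
At 1/2: a pole of order 2; residue 39/8.


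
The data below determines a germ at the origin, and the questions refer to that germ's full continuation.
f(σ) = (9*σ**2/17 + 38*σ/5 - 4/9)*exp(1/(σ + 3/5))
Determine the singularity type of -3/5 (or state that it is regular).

The point is an essential singularity.

The exponent 1/(σ - (-3/5)) has a pole at -3/5, so exp(1/(σ - (-3/5))) takes every nonzero value near it: an essential singularity (not a pole of any order).


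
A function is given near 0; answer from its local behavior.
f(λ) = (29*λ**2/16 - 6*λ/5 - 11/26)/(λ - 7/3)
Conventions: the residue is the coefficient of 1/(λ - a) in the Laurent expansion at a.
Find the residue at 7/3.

The residue is 62197/9360.

At the order-1 pole 7/3 set g(λ) = (λ - (7/3))*f(λ) = 29*λ**2/16 - 6*λ/5 - 11/26.
Simple pole: residue = g(a) at a = 7/3, which is 62197/9360.


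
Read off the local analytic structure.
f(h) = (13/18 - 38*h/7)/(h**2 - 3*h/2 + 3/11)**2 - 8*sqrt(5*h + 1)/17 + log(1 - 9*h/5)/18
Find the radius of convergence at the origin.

Denominator factor (h**2 - 3*h/2 + 3/11)^2: discriminant 51/44, real irrational roots 3/4 + (1/44)*sqrt(561) and 3/4 - (1/44)*sqrt(561); poles of order 2, moduli 3/4 + (1/44)*sqrt(561) and 3/4 - (1/44)*sqrt(561).
Branch term (1/18)*log(1 - h/(5/9)): its argument vanishes at h = 5/9, a logarithmic branch point, modulus 5/9.
Branch term (-8/17)*sqrt(1 - h/(-1/5)): its argument vanishes at h = -1/5, a square-root branch point, modulus 1/5.
The radius of convergence is the smallest modulus among the singular points: 1/5.

The radius of convergence is 1/5.


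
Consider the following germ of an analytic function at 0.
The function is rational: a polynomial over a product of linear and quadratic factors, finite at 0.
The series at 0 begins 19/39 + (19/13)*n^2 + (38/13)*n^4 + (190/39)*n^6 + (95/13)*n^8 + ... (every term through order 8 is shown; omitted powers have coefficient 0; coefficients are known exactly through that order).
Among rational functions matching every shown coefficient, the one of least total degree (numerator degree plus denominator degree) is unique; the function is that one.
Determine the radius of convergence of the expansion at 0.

No rational of total degree below 6 reproduces all 9 coefficients; solving the [0/6] Pade equations on them gives f(n) = -19/(39*(n - 1)**3*(n + 1)**3), whose expansion matches every shown term.
Denominator factor (n + 1)^3: pole of order 3 at -1, modulus 1.
Denominator factor (n - 1)^3: pole of order 3 at 1, modulus 1.
The radius of convergence is the smallest modulus among the singular points: 1.

The radius of convergence is 1.


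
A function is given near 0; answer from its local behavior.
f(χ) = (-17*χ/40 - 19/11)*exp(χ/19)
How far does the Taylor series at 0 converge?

The factor exp(χ/19) is entire and contributes no finite singular point.
The polynomial part has no poles.
No finite singular points: the Taylor series at 0 converges everywhere.

The radius of convergence is infinite.


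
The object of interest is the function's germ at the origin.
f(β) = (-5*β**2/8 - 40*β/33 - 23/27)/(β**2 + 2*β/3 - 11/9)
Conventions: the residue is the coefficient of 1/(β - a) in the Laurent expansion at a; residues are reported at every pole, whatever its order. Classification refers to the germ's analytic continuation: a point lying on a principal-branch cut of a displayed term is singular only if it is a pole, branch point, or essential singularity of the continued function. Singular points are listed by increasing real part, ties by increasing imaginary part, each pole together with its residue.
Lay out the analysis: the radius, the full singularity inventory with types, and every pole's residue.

Denominator factor (β**2 + 2*β/3 - 11/9): discriminant 16/3, real irrational roots -1/3 + (2/3)*sqrt(3) and -1/3 - (2/3)*sqrt(3); poles of order 1, moduli -1/3 + (2/3)*sqrt(3) and 1/3 + (2/3)*sqrt(3).
The radius of convergence is the smallest modulus among the singular points: -1/3 + (2/3)*sqrt(3).
The factor β**2 + 2*β/3 - 11/9 splits as (β - a)(β - a') with a = -1/3 - (2/3)*sqrt(3), a' = -1/3 + (2/3)*sqrt(3). At the order-1 pole a set g(β) = (β - a)*f(β) = [-5*β**2/8 - 40*β/33 - 23/27] / (β - a').
Simple pole: residue = g(a) at a = -1/3 - (2/3)*sqrt(3), which is -35/88 + (3209/9504)*sqrt(3).
The factor β**2 + 2*β/3 - 11/9 splits as (β - a)(β - a') with a = -1/3 + (2/3)*sqrt(3), a' = -1/3 - (2/3)*sqrt(3). At the order-1 pole a set g(β) = (β - a)*f(β) = [-5*β**2/8 - 40*β/33 - 23/27] / (β - a').
Simple pole: residue = g(a) at a = -1/3 + (2/3)*sqrt(3), which is -35/88 - (3209/9504)*sqrt(3).
List the singular points by increasing real part (a conjugate pair: the negative imaginary part first).

Radius of convergence at 0: -1/3 + (2/3)*sqrt(3).
At -1/3 - (2/3)*sqrt(3): a pole of order 1; residue -35/88 + (3209/9504)*sqrt(3).
At -1/3 + (2/3)*sqrt(3): a pole of order 1; residue -35/88 - (3209/9504)*sqrt(3).


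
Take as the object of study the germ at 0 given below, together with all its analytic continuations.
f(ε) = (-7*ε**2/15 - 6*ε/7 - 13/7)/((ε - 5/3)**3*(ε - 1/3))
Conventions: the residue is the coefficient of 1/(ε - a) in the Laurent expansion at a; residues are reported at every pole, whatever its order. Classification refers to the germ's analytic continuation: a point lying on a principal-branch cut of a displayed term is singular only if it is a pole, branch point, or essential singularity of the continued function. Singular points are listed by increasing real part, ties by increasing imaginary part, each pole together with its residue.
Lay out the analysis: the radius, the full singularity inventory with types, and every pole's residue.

Radius of convergence at 0: 1/3.
At 1/3: a pole of order 1; residue 1037/1120.
At 5/3: a pole of order 3; residue -1037/1120.

Denominator factor (ε - 1/3): pole of order 1 at 1/3, modulus 1/3.
Denominator factor (ε - 5/3)^3: pole of order 3 at 5/3, modulus 5/3.
The radius of convergence is the smallest modulus among the singular points: 1/3.
At the order-1 pole 1/3 set g(ε) = (ε - (1/3))*f(ε) = (-7*ε**2/15 - 6*ε/7 - 13/7)/(ε - 5/3)**3.
Simple pole: residue = g(a) at a = 1/3, which is 1037/1120.
At the order-3 pole 5/3 set g(ε) = (ε - (5/3))^3*f(ε) = (-7*ε**2/15 - 6*ε/7 - 13/7)/(ε - 1/3).
Order-3 pole: residue = g''(a)/2; g''(5/3) = -1037/560, so the residue is -1037/1120.
List the singular points by increasing real part (a conjugate pair: the negative imaginary part first).


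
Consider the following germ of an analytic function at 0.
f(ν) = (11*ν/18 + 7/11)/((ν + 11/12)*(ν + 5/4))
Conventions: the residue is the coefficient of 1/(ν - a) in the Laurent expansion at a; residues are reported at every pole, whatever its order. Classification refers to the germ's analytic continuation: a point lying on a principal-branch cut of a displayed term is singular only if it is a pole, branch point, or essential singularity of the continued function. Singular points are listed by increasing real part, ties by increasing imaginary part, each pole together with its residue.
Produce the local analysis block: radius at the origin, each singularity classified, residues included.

Radius of convergence at 0: 11/12.
At -5/4: a pole of order 1; residue 101/264.
At -11/12: a pole of order 1; residue 181/792.

Denominator factor (ν + 5/4): pole of order 1 at -5/4, modulus 5/4.
Denominator factor (ν + 11/12): pole of order 1 at -11/12, modulus 11/12.
The radius of convergence is the smallest modulus among the singular points: 11/12.
At the order-1 pole -5/4 set g(ν) = (ν - (-5/4))*f(ν) = (11*ν/18 + 7/11)/(ν + 11/12).
Simple pole: residue = g(a) at a = -5/4, which is 101/264.
At the order-1 pole -11/12 set g(ν) = (ν - (-11/12))*f(ν) = (11*ν/18 + 7/11)/(ν + 5/4).
Simple pole: residue = g(a) at a = -11/12, which is 181/792.
List the singular points by increasing real part (a conjugate pair: the negative imaginary part first).


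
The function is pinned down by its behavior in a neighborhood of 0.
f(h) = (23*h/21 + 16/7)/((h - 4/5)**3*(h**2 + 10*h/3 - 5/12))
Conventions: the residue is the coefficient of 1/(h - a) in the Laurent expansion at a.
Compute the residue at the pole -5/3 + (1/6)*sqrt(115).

The factor h**2 + 10*h/3 - 5/12 splits as (h - a)(h - a') with a = -5/3 + (1/6)*sqrt(115), a' = -5/3 - (1/6)*sqrt(115). At the order-1 pole a set g(h) = (h - a)*f(h) = [(23*h/21 + 16/7)/(h - 4/5)**3] / (h - a').
Simple pole: residue = g(a) at a = -5/3 + (1/6)*sqrt(115), which is -4932962000/4562000541 - (10526788900/104926012443)*sqrt(115).

The residue is -4932962000/4562000541 - (10526788900/104926012443)*sqrt(115).


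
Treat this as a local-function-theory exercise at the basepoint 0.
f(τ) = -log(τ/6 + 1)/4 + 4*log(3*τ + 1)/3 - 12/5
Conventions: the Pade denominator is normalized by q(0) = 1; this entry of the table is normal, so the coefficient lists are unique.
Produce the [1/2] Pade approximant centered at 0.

The Pade approximant has numerator coefficients [-12/5, 5945879/441240]; denominator coefficients [1, -174971/44124, -14357765/1588464].

Taylor coefficients needed (expand at 0): a_0 = -12/5, a_1 = 95/24, a_2 = -1727/288, a_3 = 31103/2592.
Write the denominator as Q(τ) = 1 + q1*τ + q2*τ^2. Requiring Q*f - P = O(τ^4) with deg P <= 1 kills the coefficients of τ^2..τ^3 in Q*f:
  τ^2: a_2 + q1*a_1 + q2*a_0 = 0, i.e. -1727/288 + (95/24)*q1 + (-12/5)*q2 = 0.
  τ^3: a_3 + q1*a_2 + q2*a_1 = 0, i.e. 31103/2592 + (-1727/288)*q1 + (95/24)*q2 = 0.
Solving this linear system: q1 = -174971/44124, q2 = -14357765/1588464.
The numerator is Q*f truncated at degree 1: P0 = a_0 = -12/5; P1 = a_1 + q1*a_0 = 5945879/441240.


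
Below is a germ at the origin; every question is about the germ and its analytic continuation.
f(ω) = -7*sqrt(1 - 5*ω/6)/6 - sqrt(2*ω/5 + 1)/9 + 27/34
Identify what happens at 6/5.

The term (-7/6)*sqrt(1 - ω/(6/5)) has argument 1 - 6/5/(6/5) = 0 at 6/5: a square-root (algebraic, two-sheeted) branch point; the remaining terms are analytic or single-valued there.

The point is an algebraic (square-root) branch point.


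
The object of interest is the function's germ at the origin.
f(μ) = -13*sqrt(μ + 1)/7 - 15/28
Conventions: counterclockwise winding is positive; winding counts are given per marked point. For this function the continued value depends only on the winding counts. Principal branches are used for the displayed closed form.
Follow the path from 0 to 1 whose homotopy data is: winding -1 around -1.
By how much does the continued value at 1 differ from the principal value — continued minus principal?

The rational part is single-valued and drops out of the difference; each branch term changes only by its own monodromy.
(-13/7)*sqrt(1 - μ/(-1)): winding -1 is odd, the square root flips sign, contributing -2*(-13/7)*sqrt(1 - (1)/(-1)) = -2*(-13/7)*sqrt(2) = (26/7)*sqrt(2).
Summing the contributions at μ = 1 gives (26/7)*sqrt(2).

Continued minus principal equals (26/7)*sqrt(2).


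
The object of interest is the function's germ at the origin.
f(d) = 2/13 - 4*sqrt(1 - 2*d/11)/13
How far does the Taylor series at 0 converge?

Branch term (-4/13)*sqrt(1 - d/(11/2)): its argument vanishes at d = 11/2, a square-root branch point, modulus 11/2.
The radius of convergence is the smallest modulus among the singular points: 11/2.

The radius of convergence is 11/2.


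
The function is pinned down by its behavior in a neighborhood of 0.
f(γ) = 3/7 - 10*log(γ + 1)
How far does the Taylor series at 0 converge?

Branch term (-10)*log(1 - γ/(-1)): its argument vanishes at γ = -1, a logarithmic branch point, modulus 1.
The radius of convergence is the smallest modulus among the singular points: 1.

The radius of convergence is 1.


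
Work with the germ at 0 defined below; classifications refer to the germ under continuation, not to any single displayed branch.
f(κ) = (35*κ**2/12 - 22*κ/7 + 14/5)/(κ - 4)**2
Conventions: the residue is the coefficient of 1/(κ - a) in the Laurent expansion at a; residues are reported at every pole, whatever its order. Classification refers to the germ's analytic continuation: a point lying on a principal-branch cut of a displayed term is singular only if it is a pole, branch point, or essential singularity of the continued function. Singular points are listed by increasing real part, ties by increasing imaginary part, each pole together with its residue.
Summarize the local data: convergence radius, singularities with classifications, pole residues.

Denominator factor (κ - 4)^2: pole of order 2 at 4, modulus 4.
The radius of convergence is the smallest modulus among the singular points: 4.
At the order-2 pole 4 set g(κ) = (κ - (4))^2*f(κ) = 35*κ**2/12 - 22*κ/7 + 14/5.
Order-2 pole: residue = g'(a); g'(4) = 424/21, so the residue is 424/21.

Radius of convergence at 0: 4.
At 4: a pole of order 2; residue 424/21.


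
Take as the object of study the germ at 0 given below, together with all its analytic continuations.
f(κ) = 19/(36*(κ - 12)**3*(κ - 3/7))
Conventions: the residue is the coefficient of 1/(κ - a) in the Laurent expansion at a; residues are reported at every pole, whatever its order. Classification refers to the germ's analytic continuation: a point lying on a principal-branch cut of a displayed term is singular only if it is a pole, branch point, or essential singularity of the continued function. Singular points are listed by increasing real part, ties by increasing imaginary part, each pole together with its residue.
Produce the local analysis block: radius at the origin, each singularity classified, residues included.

Denominator factor (κ - 3/7): pole of order 1 at 3/7, modulus 3/7.
Denominator factor (κ - 12)^3: pole of order 3 at 12, modulus 12.
The radius of convergence is the smallest modulus among the singular points: 3/7.
At the order-1 pole 3/7 set g(κ) = (κ - (3/7))*f(κ) = 19/(36*(κ - 12)**3).
Simple pole: residue = g(a) at a = 3/7, which is -6517/19131876.
At the order-3 pole 12 set g(κ) = (κ - (12))^3*f(κ) = 19/(36*(κ - 3/7)).
Order-3 pole: residue = g''(a)/2; g''(12) = 6517/9565938, so the residue is 6517/19131876.
List the singular points by increasing real part (a conjugate pair: the negative imaginary part first).

Radius of convergence at 0: 3/7.
At 3/7: a pole of order 1; residue -6517/19131876.
At 12: a pole of order 3; residue 6517/19131876.


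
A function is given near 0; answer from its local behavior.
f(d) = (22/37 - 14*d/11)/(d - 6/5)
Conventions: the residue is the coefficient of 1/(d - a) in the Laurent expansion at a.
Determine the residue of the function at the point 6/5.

At the order-1 pole 6/5 set g(d) = (d - (6/5))*f(d) = 22/37 - 14*d/11.
Simple pole: residue = g(a) at a = 6/5, which is -1898/2035.

The residue is -1898/2035.


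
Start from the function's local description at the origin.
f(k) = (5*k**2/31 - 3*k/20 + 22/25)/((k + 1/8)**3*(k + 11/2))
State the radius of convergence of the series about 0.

The radius of convergence is 1/8.

Denominator factor (k + 1/8)^3: pole of order 3 at -1/8, modulus 1/8.
Denominator factor (k + 11/2): pole of order 1 at -11/2, modulus 11/2.
The radius of convergence is the smallest modulus among the singular points: 1/8.


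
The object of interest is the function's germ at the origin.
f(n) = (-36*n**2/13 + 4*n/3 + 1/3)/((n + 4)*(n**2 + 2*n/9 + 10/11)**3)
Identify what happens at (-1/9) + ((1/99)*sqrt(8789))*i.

The denominator factor n**2 + 2*n/9 + 10/11 vanishes at (-1/9) + ((1/99)*sqrt(8789))*i and appears to the power 3; the numerator there equals (10171/3861) + ((76/3861)*sqrt(8789))*i, nonzero, and no other factor vanishes.
Hence a pole whose order is the multiplicity, 3.

The point is a pole of order 3.


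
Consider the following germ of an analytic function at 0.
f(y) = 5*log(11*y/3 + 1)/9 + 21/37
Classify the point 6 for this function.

The point is a regular point.

There is no denominator, hence no pole anywhere.
Branch term log(1 - y/(-3/11)): argument at 6 is 23, nonzero, so 6 is not its branch point (a point on a principal cut is still regular for the continued germ).
So the germ continues analytically to 6.


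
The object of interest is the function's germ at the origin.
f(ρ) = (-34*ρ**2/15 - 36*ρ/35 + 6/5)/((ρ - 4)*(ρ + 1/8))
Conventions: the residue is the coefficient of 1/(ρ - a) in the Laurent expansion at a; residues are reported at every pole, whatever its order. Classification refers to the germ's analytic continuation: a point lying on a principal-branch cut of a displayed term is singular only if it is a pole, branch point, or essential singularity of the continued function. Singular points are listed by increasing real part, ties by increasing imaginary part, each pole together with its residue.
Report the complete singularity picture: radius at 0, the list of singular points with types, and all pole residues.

Radius of convergence at 0: 1/8.
At -1/8: a pole of order 1; residue -79/252.
At 4: a pole of order 1; residue -2992/315.

Denominator factor (ρ + 1/8): pole of order 1 at -1/8, modulus 1/8.
Denominator factor (ρ - 4): pole of order 1 at 4, modulus 4.
The radius of convergence is the smallest modulus among the singular points: 1/8.
At the order-1 pole -1/8 set g(ρ) = (ρ - (-1/8))*f(ρ) = (-34*ρ**2/15 - 36*ρ/35 + 6/5)/(ρ - 4).
Simple pole: residue = g(a) at a = -1/8, which is -79/252.
At the order-1 pole 4 set g(ρ) = (ρ - (4))*f(ρ) = (-34*ρ**2/15 - 36*ρ/35 + 6/5)/(ρ + 1/8).
Simple pole: residue = g(a) at a = 4, which is -2992/315.
List the singular points by increasing real part (a conjugate pair: the negative imaginary part first).


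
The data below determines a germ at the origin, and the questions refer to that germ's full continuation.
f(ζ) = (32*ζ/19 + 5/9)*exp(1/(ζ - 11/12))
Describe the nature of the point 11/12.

The point is an essential singularity.

The exponent 1/(ζ - (11/12)) has a pole at 11/12, so exp(1/(ζ - (11/12))) takes every nonzero value near it: an essential singularity (not a pole of any order).


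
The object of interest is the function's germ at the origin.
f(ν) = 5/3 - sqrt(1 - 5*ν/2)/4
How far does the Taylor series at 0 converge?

The radius of convergence is 2/5.

Branch term (-1/4)*sqrt(1 - ν/(2/5)): its argument vanishes at ν = 2/5, a square-root branch point, modulus 2/5.
The radius of convergence is the smallest modulus among the singular points: 2/5.


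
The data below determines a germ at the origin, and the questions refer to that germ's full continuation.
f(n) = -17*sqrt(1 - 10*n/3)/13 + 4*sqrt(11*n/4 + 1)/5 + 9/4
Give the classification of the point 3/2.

The point is a regular point.

There is no denominator, hence no pole anywhere.
Branch term sqrt(1 - n/(3/10)): argument at 3/2 is -4, nonzero, so 3/2 is not its branch point (a point on a principal cut is still regular for the continued germ).
Branch term sqrt(1 - n/(-4/11)): argument at 3/2 is 41/8, nonzero, so 3/2 is not its branch point (a point on a principal cut is still regular for the continued germ).
So the germ continues analytically to 3/2.


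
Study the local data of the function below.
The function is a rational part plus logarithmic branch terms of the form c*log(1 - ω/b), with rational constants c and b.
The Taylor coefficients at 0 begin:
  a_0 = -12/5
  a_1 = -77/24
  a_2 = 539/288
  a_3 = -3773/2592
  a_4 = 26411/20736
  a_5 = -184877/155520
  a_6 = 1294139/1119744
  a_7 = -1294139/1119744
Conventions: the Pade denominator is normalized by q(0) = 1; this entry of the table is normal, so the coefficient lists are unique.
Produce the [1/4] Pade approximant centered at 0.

The Pade approximant has numerator coefficients [-12/5, -1520746787/316789800]; denominator coefficients [1, 7005271/10559660, -24412927/228088656, 49165963/912354624, -2676675617/98534299392].

Taylor coefficients needed (read off): a_0 = -12/5, a_1 = -77/24, a_2 = 539/288, a_3 = -3773/2592, a_4 = 26411/20736, a_5 = -184877/155520.
Write the denominator as Q(ω) = 1 + q1*ω + q2*ω^2 + q3*ω^3 + q4*ω^4. Requiring Q*f - P = O(ω^6) with deg P <= 1 kills the coefficients of ω^2..ω^5 in Q*f:
  ω^2: a_2 + q1*a_1 + q2*a_0 = 0, i.e. 539/288 + (-77/24)*q1 + (-12/5)*q2 = 0.
  ω^3: a_3 + q1*a_2 + q2*a_1 + q3*a_0 = 0, i.e. -3773/2592 + (539/288)*q1 + (-77/24)*q2 + (-12/5)*q3 = 0.
  ω^4: a_4 + q1*a_3 + q2*a_2 + q3*a_1 + q4*a_0 = 0, i.e. 26411/20736 + (-3773/2592)*q1 + (539/288)*q2 + (-77/24)*q3 + (-12/5)*q4 = 0.
  ω^5: a_5 + q1*a_4 + q2*a_3 + q3*a_2 + q4*a_1 = 0, i.e. -184877/155520 + (26411/20736)*q1 + (-3773/2592)*q2 + (539/288)*q3 + (-77/24)*q4 = 0.
Solving this linear system: q1 = 7005271/10559660, q2 = -24412927/228088656, q3 = 49165963/912354624, q4 = -2676675617/98534299392.
The numerator is Q*f truncated at degree 1: P0 = a_0 = -12/5; P1 = a_1 + q1*a_0 = -1520746787/316789800.


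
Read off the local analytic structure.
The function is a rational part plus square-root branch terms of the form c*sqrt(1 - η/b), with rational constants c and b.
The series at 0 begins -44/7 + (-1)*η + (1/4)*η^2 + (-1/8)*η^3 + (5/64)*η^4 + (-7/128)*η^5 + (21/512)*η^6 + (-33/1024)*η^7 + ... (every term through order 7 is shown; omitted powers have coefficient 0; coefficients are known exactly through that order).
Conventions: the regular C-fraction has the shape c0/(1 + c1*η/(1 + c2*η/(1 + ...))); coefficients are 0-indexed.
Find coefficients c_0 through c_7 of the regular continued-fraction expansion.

The regular C-fraction coefficients are [-44/7, -7/44, 9/22, 11/72, 25/72, 9/50, 8/25, 25/128].

Taylor coefficients (read off): a_0 = -44/7, a_1 = -1, a_2 = 1/4, a_3 = -1/8, a_4 = 5/64, a_5 = -7/128, a_6 = 21/512, a_7 = -33/1024.
c0 = a_0 = -44/7. Peel one level at a time: if S = 1 + c*η/S' with S'(0) = 1, then c is the η-coefficient of S and S' = c*η/(S - 1).
S_1 = c0/f = 1 + (-7/44)*η + (63/968)*η^2 + ...; c1 = -7/44.
S_2 = c1*η/(S_1 - 1) = 1 + (9/22)*η + (-1/16)*η^2 + ...; c2 = 9/22.
S_3 = c2*η/(S_2 - 1) = 1 + (11/72)*η + (-275/5184)*η^2 + ...; c3 = 11/72.
S_4 = c3*η/(S_3 - 1) = 1 + (25/72)*η + (-1/16)*η^2 + ...; c4 = 25/72.
S_5 = c4*η/(S_4 - 1) = 1 + (9/50)*η + (-36/625)*η^2 + ...; c5 = 9/50.
S_6 = c5*η/(S_5 - 1) = 1 + (8/25)*η + (-1/16)*η^2 + ...; c6 = 8/25.
S_7 = c6*η/(S_6 - 1) = 1 + (25/128)*η + ...; c7 = 25/128.
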